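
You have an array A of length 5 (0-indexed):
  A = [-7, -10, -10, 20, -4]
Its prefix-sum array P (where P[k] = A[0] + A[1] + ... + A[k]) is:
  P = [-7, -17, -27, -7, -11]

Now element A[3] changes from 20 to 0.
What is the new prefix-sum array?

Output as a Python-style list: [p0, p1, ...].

Answer: [-7, -17, -27, -27, -31]

Derivation:
Change: A[3] 20 -> 0, delta = -20
P[k] for k < 3: unchanged (A[3] not included)
P[k] for k >= 3: shift by delta = -20
  P[0] = -7 + 0 = -7
  P[1] = -17 + 0 = -17
  P[2] = -27 + 0 = -27
  P[3] = -7 + -20 = -27
  P[4] = -11 + -20 = -31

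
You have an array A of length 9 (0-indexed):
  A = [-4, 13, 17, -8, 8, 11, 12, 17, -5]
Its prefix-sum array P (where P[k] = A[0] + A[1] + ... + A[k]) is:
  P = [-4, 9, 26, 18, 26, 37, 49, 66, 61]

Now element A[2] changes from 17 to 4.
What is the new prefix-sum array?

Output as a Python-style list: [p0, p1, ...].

Change: A[2] 17 -> 4, delta = -13
P[k] for k < 2: unchanged (A[2] not included)
P[k] for k >= 2: shift by delta = -13
  P[0] = -4 + 0 = -4
  P[1] = 9 + 0 = 9
  P[2] = 26 + -13 = 13
  P[3] = 18 + -13 = 5
  P[4] = 26 + -13 = 13
  P[5] = 37 + -13 = 24
  P[6] = 49 + -13 = 36
  P[7] = 66 + -13 = 53
  P[8] = 61 + -13 = 48

Answer: [-4, 9, 13, 5, 13, 24, 36, 53, 48]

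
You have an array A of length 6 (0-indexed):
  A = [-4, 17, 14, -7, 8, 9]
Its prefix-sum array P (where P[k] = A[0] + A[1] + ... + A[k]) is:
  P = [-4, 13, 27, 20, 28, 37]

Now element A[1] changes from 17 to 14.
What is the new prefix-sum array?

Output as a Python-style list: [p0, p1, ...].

Answer: [-4, 10, 24, 17, 25, 34]

Derivation:
Change: A[1] 17 -> 14, delta = -3
P[k] for k < 1: unchanged (A[1] not included)
P[k] for k >= 1: shift by delta = -3
  P[0] = -4 + 0 = -4
  P[1] = 13 + -3 = 10
  P[2] = 27 + -3 = 24
  P[3] = 20 + -3 = 17
  P[4] = 28 + -3 = 25
  P[5] = 37 + -3 = 34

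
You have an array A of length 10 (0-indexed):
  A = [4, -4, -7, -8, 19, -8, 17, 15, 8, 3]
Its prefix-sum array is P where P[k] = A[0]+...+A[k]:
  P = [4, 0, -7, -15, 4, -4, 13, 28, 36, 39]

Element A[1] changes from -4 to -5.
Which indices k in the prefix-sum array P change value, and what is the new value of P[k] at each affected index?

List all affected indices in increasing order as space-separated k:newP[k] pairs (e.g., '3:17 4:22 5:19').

P[k] = A[0] + ... + A[k]
P[k] includes A[1] iff k >= 1
Affected indices: 1, 2, ..., 9; delta = -1
  P[1]: 0 + -1 = -1
  P[2]: -7 + -1 = -8
  P[3]: -15 + -1 = -16
  P[4]: 4 + -1 = 3
  P[5]: -4 + -1 = -5
  P[6]: 13 + -1 = 12
  P[7]: 28 + -1 = 27
  P[8]: 36 + -1 = 35
  P[9]: 39 + -1 = 38

Answer: 1:-1 2:-8 3:-16 4:3 5:-5 6:12 7:27 8:35 9:38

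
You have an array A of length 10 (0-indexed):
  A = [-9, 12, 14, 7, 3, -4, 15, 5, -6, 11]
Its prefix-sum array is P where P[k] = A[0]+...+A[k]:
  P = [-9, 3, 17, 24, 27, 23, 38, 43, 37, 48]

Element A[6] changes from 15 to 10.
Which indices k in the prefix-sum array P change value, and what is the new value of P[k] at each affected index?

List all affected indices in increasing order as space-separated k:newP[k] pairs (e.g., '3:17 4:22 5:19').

Answer: 6:33 7:38 8:32 9:43

Derivation:
P[k] = A[0] + ... + A[k]
P[k] includes A[6] iff k >= 6
Affected indices: 6, 7, ..., 9; delta = -5
  P[6]: 38 + -5 = 33
  P[7]: 43 + -5 = 38
  P[8]: 37 + -5 = 32
  P[9]: 48 + -5 = 43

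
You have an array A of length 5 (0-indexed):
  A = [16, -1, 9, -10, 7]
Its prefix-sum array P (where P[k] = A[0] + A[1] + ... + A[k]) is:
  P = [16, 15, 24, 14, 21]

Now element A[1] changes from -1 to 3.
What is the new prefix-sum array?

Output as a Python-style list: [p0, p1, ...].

Answer: [16, 19, 28, 18, 25]

Derivation:
Change: A[1] -1 -> 3, delta = 4
P[k] for k < 1: unchanged (A[1] not included)
P[k] for k >= 1: shift by delta = 4
  P[0] = 16 + 0 = 16
  P[1] = 15 + 4 = 19
  P[2] = 24 + 4 = 28
  P[3] = 14 + 4 = 18
  P[4] = 21 + 4 = 25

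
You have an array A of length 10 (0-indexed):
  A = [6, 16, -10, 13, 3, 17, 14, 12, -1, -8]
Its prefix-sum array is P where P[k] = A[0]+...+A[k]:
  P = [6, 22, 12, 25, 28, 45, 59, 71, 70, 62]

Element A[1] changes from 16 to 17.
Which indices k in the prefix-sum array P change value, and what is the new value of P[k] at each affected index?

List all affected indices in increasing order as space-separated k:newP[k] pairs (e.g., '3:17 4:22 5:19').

Answer: 1:23 2:13 3:26 4:29 5:46 6:60 7:72 8:71 9:63

Derivation:
P[k] = A[0] + ... + A[k]
P[k] includes A[1] iff k >= 1
Affected indices: 1, 2, ..., 9; delta = 1
  P[1]: 22 + 1 = 23
  P[2]: 12 + 1 = 13
  P[3]: 25 + 1 = 26
  P[4]: 28 + 1 = 29
  P[5]: 45 + 1 = 46
  P[6]: 59 + 1 = 60
  P[7]: 71 + 1 = 72
  P[8]: 70 + 1 = 71
  P[9]: 62 + 1 = 63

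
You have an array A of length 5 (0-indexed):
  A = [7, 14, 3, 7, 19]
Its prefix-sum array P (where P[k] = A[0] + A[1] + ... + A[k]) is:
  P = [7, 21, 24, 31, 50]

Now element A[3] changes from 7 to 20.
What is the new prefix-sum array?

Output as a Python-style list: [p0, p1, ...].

Answer: [7, 21, 24, 44, 63]

Derivation:
Change: A[3] 7 -> 20, delta = 13
P[k] for k < 3: unchanged (A[3] not included)
P[k] for k >= 3: shift by delta = 13
  P[0] = 7 + 0 = 7
  P[1] = 21 + 0 = 21
  P[2] = 24 + 0 = 24
  P[3] = 31 + 13 = 44
  P[4] = 50 + 13 = 63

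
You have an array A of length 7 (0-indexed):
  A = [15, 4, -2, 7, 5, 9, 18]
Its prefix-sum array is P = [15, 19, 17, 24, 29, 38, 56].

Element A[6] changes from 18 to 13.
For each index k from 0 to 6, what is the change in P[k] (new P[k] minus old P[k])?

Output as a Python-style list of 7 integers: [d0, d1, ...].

Element change: A[6] 18 -> 13, delta = -5
For k < 6: P[k] unchanged, delta_P[k] = 0
For k >= 6: P[k] shifts by exactly -5
Delta array: [0, 0, 0, 0, 0, 0, -5]

Answer: [0, 0, 0, 0, 0, 0, -5]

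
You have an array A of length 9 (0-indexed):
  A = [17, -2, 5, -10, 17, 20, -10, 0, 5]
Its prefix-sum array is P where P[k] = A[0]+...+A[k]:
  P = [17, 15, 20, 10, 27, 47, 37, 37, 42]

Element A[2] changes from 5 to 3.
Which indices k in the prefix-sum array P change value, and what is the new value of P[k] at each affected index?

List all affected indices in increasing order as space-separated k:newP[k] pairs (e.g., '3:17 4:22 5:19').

P[k] = A[0] + ... + A[k]
P[k] includes A[2] iff k >= 2
Affected indices: 2, 3, ..., 8; delta = -2
  P[2]: 20 + -2 = 18
  P[3]: 10 + -2 = 8
  P[4]: 27 + -2 = 25
  P[5]: 47 + -2 = 45
  P[6]: 37 + -2 = 35
  P[7]: 37 + -2 = 35
  P[8]: 42 + -2 = 40

Answer: 2:18 3:8 4:25 5:45 6:35 7:35 8:40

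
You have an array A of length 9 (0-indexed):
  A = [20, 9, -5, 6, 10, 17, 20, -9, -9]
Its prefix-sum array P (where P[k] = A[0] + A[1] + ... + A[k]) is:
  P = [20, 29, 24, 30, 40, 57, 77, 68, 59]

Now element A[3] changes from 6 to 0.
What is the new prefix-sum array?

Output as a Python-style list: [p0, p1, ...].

Change: A[3] 6 -> 0, delta = -6
P[k] for k < 3: unchanged (A[3] not included)
P[k] for k >= 3: shift by delta = -6
  P[0] = 20 + 0 = 20
  P[1] = 29 + 0 = 29
  P[2] = 24 + 0 = 24
  P[3] = 30 + -6 = 24
  P[4] = 40 + -6 = 34
  P[5] = 57 + -6 = 51
  P[6] = 77 + -6 = 71
  P[7] = 68 + -6 = 62
  P[8] = 59 + -6 = 53

Answer: [20, 29, 24, 24, 34, 51, 71, 62, 53]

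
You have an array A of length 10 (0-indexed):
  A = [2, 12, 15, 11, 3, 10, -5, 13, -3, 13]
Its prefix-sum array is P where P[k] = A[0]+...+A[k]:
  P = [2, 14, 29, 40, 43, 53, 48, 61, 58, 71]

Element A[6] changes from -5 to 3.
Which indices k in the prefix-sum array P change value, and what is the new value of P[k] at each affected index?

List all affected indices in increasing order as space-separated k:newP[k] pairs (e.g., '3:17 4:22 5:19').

P[k] = A[0] + ... + A[k]
P[k] includes A[6] iff k >= 6
Affected indices: 6, 7, ..., 9; delta = 8
  P[6]: 48 + 8 = 56
  P[7]: 61 + 8 = 69
  P[8]: 58 + 8 = 66
  P[9]: 71 + 8 = 79

Answer: 6:56 7:69 8:66 9:79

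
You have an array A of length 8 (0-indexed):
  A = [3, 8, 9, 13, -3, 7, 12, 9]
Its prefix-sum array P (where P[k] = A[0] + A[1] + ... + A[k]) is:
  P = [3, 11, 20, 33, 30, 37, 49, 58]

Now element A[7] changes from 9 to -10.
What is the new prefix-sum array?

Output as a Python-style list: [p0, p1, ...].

Change: A[7] 9 -> -10, delta = -19
P[k] for k < 7: unchanged (A[7] not included)
P[k] for k >= 7: shift by delta = -19
  P[0] = 3 + 0 = 3
  P[1] = 11 + 0 = 11
  P[2] = 20 + 0 = 20
  P[3] = 33 + 0 = 33
  P[4] = 30 + 0 = 30
  P[5] = 37 + 0 = 37
  P[6] = 49 + 0 = 49
  P[7] = 58 + -19 = 39

Answer: [3, 11, 20, 33, 30, 37, 49, 39]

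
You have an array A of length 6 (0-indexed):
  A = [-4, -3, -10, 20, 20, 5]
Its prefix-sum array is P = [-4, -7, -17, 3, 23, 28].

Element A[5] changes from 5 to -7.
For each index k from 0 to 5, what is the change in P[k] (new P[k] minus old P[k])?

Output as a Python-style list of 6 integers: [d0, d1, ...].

Answer: [0, 0, 0, 0, 0, -12]

Derivation:
Element change: A[5] 5 -> -7, delta = -12
For k < 5: P[k] unchanged, delta_P[k] = 0
For k >= 5: P[k] shifts by exactly -12
Delta array: [0, 0, 0, 0, 0, -12]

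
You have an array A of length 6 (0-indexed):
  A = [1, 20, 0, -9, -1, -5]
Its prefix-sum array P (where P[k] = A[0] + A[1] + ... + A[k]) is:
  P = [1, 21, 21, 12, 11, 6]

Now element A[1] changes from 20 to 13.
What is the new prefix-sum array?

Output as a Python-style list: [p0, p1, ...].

Change: A[1] 20 -> 13, delta = -7
P[k] for k < 1: unchanged (A[1] not included)
P[k] for k >= 1: shift by delta = -7
  P[0] = 1 + 0 = 1
  P[1] = 21 + -7 = 14
  P[2] = 21 + -7 = 14
  P[3] = 12 + -7 = 5
  P[4] = 11 + -7 = 4
  P[5] = 6 + -7 = -1

Answer: [1, 14, 14, 5, 4, -1]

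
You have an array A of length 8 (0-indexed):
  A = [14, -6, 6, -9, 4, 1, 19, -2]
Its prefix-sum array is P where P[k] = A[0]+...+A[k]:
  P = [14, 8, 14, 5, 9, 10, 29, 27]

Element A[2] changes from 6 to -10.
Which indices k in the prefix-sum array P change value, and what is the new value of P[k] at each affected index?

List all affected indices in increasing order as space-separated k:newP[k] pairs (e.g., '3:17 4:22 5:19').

Answer: 2:-2 3:-11 4:-7 5:-6 6:13 7:11

Derivation:
P[k] = A[0] + ... + A[k]
P[k] includes A[2] iff k >= 2
Affected indices: 2, 3, ..., 7; delta = -16
  P[2]: 14 + -16 = -2
  P[3]: 5 + -16 = -11
  P[4]: 9 + -16 = -7
  P[5]: 10 + -16 = -6
  P[6]: 29 + -16 = 13
  P[7]: 27 + -16 = 11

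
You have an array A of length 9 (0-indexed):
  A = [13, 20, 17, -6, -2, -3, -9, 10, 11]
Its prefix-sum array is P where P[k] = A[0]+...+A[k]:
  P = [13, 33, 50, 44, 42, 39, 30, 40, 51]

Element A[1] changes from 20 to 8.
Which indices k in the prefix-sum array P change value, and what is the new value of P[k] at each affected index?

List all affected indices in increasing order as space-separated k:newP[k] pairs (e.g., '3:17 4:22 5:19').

P[k] = A[0] + ... + A[k]
P[k] includes A[1] iff k >= 1
Affected indices: 1, 2, ..., 8; delta = -12
  P[1]: 33 + -12 = 21
  P[2]: 50 + -12 = 38
  P[3]: 44 + -12 = 32
  P[4]: 42 + -12 = 30
  P[5]: 39 + -12 = 27
  P[6]: 30 + -12 = 18
  P[7]: 40 + -12 = 28
  P[8]: 51 + -12 = 39

Answer: 1:21 2:38 3:32 4:30 5:27 6:18 7:28 8:39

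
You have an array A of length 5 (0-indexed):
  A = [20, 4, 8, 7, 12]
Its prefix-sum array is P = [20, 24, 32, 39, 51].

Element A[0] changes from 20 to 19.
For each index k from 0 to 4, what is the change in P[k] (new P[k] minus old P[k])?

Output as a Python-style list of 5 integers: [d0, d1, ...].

Answer: [-1, -1, -1, -1, -1]

Derivation:
Element change: A[0] 20 -> 19, delta = -1
For k < 0: P[k] unchanged, delta_P[k] = 0
For k >= 0: P[k] shifts by exactly -1
Delta array: [-1, -1, -1, -1, -1]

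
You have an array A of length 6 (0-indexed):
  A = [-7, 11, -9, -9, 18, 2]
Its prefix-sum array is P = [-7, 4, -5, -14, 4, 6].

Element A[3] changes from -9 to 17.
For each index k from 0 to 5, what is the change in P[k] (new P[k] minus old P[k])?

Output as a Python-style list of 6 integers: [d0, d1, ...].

Answer: [0, 0, 0, 26, 26, 26]

Derivation:
Element change: A[3] -9 -> 17, delta = 26
For k < 3: P[k] unchanged, delta_P[k] = 0
For k >= 3: P[k] shifts by exactly 26
Delta array: [0, 0, 0, 26, 26, 26]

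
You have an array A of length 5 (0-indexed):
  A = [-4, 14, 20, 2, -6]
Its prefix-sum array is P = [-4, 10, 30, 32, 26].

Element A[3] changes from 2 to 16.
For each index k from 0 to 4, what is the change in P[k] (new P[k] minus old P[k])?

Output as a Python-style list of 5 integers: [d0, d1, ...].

Element change: A[3] 2 -> 16, delta = 14
For k < 3: P[k] unchanged, delta_P[k] = 0
For k >= 3: P[k] shifts by exactly 14
Delta array: [0, 0, 0, 14, 14]

Answer: [0, 0, 0, 14, 14]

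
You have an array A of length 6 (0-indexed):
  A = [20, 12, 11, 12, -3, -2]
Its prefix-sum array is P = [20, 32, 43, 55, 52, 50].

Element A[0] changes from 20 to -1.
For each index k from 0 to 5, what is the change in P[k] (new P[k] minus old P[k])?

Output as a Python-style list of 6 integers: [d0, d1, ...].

Element change: A[0] 20 -> -1, delta = -21
For k < 0: P[k] unchanged, delta_P[k] = 0
For k >= 0: P[k] shifts by exactly -21
Delta array: [-21, -21, -21, -21, -21, -21]

Answer: [-21, -21, -21, -21, -21, -21]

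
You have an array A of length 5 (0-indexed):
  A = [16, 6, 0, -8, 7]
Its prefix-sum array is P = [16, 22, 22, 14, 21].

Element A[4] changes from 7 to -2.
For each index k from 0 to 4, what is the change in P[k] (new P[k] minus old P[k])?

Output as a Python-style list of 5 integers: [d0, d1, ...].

Answer: [0, 0, 0, 0, -9]

Derivation:
Element change: A[4] 7 -> -2, delta = -9
For k < 4: P[k] unchanged, delta_P[k] = 0
For k >= 4: P[k] shifts by exactly -9
Delta array: [0, 0, 0, 0, -9]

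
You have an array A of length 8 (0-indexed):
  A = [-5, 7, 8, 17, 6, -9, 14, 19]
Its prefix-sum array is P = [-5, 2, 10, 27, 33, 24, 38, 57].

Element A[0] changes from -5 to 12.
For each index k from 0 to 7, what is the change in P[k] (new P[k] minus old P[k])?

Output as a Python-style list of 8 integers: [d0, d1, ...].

Element change: A[0] -5 -> 12, delta = 17
For k < 0: P[k] unchanged, delta_P[k] = 0
For k >= 0: P[k] shifts by exactly 17
Delta array: [17, 17, 17, 17, 17, 17, 17, 17]

Answer: [17, 17, 17, 17, 17, 17, 17, 17]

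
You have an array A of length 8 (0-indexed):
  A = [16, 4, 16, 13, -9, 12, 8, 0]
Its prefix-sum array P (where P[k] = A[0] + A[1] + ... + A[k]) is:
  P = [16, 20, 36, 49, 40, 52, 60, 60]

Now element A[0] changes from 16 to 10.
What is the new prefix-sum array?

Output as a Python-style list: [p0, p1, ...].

Answer: [10, 14, 30, 43, 34, 46, 54, 54]

Derivation:
Change: A[0] 16 -> 10, delta = -6
P[k] for k < 0: unchanged (A[0] not included)
P[k] for k >= 0: shift by delta = -6
  P[0] = 16 + -6 = 10
  P[1] = 20 + -6 = 14
  P[2] = 36 + -6 = 30
  P[3] = 49 + -6 = 43
  P[4] = 40 + -6 = 34
  P[5] = 52 + -6 = 46
  P[6] = 60 + -6 = 54
  P[7] = 60 + -6 = 54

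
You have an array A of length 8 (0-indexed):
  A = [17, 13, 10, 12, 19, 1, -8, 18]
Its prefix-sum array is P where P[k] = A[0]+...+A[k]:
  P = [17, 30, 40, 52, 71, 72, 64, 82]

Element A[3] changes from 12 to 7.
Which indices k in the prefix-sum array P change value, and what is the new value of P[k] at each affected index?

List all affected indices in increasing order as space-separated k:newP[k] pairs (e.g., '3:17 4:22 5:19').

P[k] = A[0] + ... + A[k]
P[k] includes A[3] iff k >= 3
Affected indices: 3, 4, ..., 7; delta = -5
  P[3]: 52 + -5 = 47
  P[4]: 71 + -5 = 66
  P[5]: 72 + -5 = 67
  P[6]: 64 + -5 = 59
  P[7]: 82 + -5 = 77

Answer: 3:47 4:66 5:67 6:59 7:77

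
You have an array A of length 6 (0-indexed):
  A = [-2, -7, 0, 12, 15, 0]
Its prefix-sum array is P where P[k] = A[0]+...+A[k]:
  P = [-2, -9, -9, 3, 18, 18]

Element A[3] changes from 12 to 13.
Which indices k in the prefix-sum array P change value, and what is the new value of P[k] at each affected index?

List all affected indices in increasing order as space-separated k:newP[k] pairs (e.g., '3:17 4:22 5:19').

Answer: 3:4 4:19 5:19

Derivation:
P[k] = A[0] + ... + A[k]
P[k] includes A[3] iff k >= 3
Affected indices: 3, 4, ..., 5; delta = 1
  P[3]: 3 + 1 = 4
  P[4]: 18 + 1 = 19
  P[5]: 18 + 1 = 19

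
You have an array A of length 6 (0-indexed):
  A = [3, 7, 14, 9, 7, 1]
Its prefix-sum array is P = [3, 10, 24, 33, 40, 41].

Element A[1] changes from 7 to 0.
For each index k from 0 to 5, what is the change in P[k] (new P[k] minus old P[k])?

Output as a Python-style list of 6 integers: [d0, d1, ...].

Element change: A[1] 7 -> 0, delta = -7
For k < 1: P[k] unchanged, delta_P[k] = 0
For k >= 1: P[k] shifts by exactly -7
Delta array: [0, -7, -7, -7, -7, -7]

Answer: [0, -7, -7, -7, -7, -7]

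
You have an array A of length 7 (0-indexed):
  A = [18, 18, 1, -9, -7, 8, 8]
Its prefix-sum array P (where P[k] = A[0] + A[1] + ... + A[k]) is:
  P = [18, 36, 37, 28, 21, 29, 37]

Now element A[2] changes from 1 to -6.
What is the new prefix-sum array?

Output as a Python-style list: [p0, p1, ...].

Answer: [18, 36, 30, 21, 14, 22, 30]

Derivation:
Change: A[2] 1 -> -6, delta = -7
P[k] for k < 2: unchanged (A[2] not included)
P[k] for k >= 2: shift by delta = -7
  P[0] = 18 + 0 = 18
  P[1] = 36 + 0 = 36
  P[2] = 37 + -7 = 30
  P[3] = 28 + -7 = 21
  P[4] = 21 + -7 = 14
  P[5] = 29 + -7 = 22
  P[6] = 37 + -7 = 30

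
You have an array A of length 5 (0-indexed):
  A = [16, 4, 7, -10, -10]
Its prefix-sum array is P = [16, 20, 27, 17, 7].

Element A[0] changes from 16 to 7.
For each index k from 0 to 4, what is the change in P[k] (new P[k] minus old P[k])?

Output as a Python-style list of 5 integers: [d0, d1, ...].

Element change: A[0] 16 -> 7, delta = -9
For k < 0: P[k] unchanged, delta_P[k] = 0
For k >= 0: P[k] shifts by exactly -9
Delta array: [-9, -9, -9, -9, -9]

Answer: [-9, -9, -9, -9, -9]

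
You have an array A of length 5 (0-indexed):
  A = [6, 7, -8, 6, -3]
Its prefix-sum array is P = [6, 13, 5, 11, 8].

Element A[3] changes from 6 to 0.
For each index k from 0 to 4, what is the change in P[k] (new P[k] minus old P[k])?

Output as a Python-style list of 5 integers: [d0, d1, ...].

Element change: A[3] 6 -> 0, delta = -6
For k < 3: P[k] unchanged, delta_P[k] = 0
For k >= 3: P[k] shifts by exactly -6
Delta array: [0, 0, 0, -6, -6]

Answer: [0, 0, 0, -6, -6]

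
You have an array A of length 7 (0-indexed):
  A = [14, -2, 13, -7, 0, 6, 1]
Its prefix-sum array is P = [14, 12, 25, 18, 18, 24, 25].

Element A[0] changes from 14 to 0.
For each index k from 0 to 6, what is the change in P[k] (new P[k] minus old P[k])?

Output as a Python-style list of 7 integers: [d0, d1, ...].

Element change: A[0] 14 -> 0, delta = -14
For k < 0: P[k] unchanged, delta_P[k] = 0
For k >= 0: P[k] shifts by exactly -14
Delta array: [-14, -14, -14, -14, -14, -14, -14]

Answer: [-14, -14, -14, -14, -14, -14, -14]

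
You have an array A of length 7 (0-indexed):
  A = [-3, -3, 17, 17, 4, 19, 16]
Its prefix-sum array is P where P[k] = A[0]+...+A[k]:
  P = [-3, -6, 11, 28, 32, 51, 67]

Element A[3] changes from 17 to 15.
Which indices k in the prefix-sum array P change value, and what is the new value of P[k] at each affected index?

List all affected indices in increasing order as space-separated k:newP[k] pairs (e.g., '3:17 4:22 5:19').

Answer: 3:26 4:30 5:49 6:65

Derivation:
P[k] = A[0] + ... + A[k]
P[k] includes A[3] iff k >= 3
Affected indices: 3, 4, ..., 6; delta = -2
  P[3]: 28 + -2 = 26
  P[4]: 32 + -2 = 30
  P[5]: 51 + -2 = 49
  P[6]: 67 + -2 = 65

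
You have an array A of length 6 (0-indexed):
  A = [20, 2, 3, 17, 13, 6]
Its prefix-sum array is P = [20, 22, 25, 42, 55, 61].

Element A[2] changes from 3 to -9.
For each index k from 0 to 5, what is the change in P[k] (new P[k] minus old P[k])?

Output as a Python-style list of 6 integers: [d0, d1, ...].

Answer: [0, 0, -12, -12, -12, -12]

Derivation:
Element change: A[2] 3 -> -9, delta = -12
For k < 2: P[k] unchanged, delta_P[k] = 0
For k >= 2: P[k] shifts by exactly -12
Delta array: [0, 0, -12, -12, -12, -12]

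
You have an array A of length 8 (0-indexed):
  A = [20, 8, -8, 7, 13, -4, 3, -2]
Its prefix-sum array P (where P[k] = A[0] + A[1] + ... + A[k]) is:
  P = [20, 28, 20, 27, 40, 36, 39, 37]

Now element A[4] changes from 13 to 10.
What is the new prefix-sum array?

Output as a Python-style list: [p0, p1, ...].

Change: A[4] 13 -> 10, delta = -3
P[k] for k < 4: unchanged (A[4] not included)
P[k] for k >= 4: shift by delta = -3
  P[0] = 20 + 0 = 20
  P[1] = 28 + 0 = 28
  P[2] = 20 + 0 = 20
  P[3] = 27 + 0 = 27
  P[4] = 40 + -3 = 37
  P[5] = 36 + -3 = 33
  P[6] = 39 + -3 = 36
  P[7] = 37 + -3 = 34

Answer: [20, 28, 20, 27, 37, 33, 36, 34]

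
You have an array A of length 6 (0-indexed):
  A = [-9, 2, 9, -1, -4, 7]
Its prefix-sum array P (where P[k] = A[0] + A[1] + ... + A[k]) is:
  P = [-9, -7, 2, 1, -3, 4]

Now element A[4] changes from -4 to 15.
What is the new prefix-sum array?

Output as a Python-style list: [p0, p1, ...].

Answer: [-9, -7, 2, 1, 16, 23]

Derivation:
Change: A[4] -4 -> 15, delta = 19
P[k] for k < 4: unchanged (A[4] not included)
P[k] for k >= 4: shift by delta = 19
  P[0] = -9 + 0 = -9
  P[1] = -7 + 0 = -7
  P[2] = 2 + 0 = 2
  P[3] = 1 + 0 = 1
  P[4] = -3 + 19 = 16
  P[5] = 4 + 19 = 23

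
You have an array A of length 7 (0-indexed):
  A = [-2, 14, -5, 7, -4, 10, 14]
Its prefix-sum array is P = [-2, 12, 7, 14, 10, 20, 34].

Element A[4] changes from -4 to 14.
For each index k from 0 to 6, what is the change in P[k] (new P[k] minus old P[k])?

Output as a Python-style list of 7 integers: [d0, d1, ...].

Answer: [0, 0, 0, 0, 18, 18, 18]

Derivation:
Element change: A[4] -4 -> 14, delta = 18
For k < 4: P[k] unchanged, delta_P[k] = 0
For k >= 4: P[k] shifts by exactly 18
Delta array: [0, 0, 0, 0, 18, 18, 18]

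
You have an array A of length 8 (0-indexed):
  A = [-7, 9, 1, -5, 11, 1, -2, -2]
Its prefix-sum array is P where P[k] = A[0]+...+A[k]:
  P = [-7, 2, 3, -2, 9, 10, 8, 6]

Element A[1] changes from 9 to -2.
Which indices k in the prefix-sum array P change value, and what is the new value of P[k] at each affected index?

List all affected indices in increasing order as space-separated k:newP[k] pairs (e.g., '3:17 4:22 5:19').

P[k] = A[0] + ... + A[k]
P[k] includes A[1] iff k >= 1
Affected indices: 1, 2, ..., 7; delta = -11
  P[1]: 2 + -11 = -9
  P[2]: 3 + -11 = -8
  P[3]: -2 + -11 = -13
  P[4]: 9 + -11 = -2
  P[5]: 10 + -11 = -1
  P[6]: 8 + -11 = -3
  P[7]: 6 + -11 = -5

Answer: 1:-9 2:-8 3:-13 4:-2 5:-1 6:-3 7:-5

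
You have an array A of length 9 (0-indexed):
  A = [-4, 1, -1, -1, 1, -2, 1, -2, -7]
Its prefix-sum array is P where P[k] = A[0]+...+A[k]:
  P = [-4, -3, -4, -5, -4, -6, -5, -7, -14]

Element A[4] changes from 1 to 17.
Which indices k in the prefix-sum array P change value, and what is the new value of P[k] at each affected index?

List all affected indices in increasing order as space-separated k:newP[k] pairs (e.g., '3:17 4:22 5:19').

Answer: 4:12 5:10 6:11 7:9 8:2

Derivation:
P[k] = A[0] + ... + A[k]
P[k] includes A[4] iff k >= 4
Affected indices: 4, 5, ..., 8; delta = 16
  P[4]: -4 + 16 = 12
  P[5]: -6 + 16 = 10
  P[6]: -5 + 16 = 11
  P[7]: -7 + 16 = 9
  P[8]: -14 + 16 = 2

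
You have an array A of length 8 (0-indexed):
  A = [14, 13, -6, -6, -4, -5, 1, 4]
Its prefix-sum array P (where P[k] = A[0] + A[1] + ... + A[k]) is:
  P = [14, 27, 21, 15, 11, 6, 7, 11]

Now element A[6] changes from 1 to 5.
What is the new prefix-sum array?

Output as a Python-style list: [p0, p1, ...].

Answer: [14, 27, 21, 15, 11, 6, 11, 15]

Derivation:
Change: A[6] 1 -> 5, delta = 4
P[k] for k < 6: unchanged (A[6] not included)
P[k] for k >= 6: shift by delta = 4
  P[0] = 14 + 0 = 14
  P[1] = 27 + 0 = 27
  P[2] = 21 + 0 = 21
  P[3] = 15 + 0 = 15
  P[4] = 11 + 0 = 11
  P[5] = 6 + 0 = 6
  P[6] = 7 + 4 = 11
  P[7] = 11 + 4 = 15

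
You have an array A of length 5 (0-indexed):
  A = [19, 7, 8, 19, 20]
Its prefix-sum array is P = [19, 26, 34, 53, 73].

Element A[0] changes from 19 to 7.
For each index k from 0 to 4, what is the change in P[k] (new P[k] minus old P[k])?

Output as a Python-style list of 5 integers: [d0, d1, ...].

Answer: [-12, -12, -12, -12, -12]

Derivation:
Element change: A[0] 19 -> 7, delta = -12
For k < 0: P[k] unchanged, delta_P[k] = 0
For k >= 0: P[k] shifts by exactly -12
Delta array: [-12, -12, -12, -12, -12]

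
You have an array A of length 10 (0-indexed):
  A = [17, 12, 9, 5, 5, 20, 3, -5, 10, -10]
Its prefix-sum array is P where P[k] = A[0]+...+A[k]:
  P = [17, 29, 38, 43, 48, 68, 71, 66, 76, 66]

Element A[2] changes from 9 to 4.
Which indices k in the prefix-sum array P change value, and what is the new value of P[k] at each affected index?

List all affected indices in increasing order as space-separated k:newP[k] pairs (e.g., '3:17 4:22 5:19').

P[k] = A[0] + ... + A[k]
P[k] includes A[2] iff k >= 2
Affected indices: 2, 3, ..., 9; delta = -5
  P[2]: 38 + -5 = 33
  P[3]: 43 + -5 = 38
  P[4]: 48 + -5 = 43
  P[5]: 68 + -5 = 63
  P[6]: 71 + -5 = 66
  P[7]: 66 + -5 = 61
  P[8]: 76 + -5 = 71
  P[9]: 66 + -5 = 61

Answer: 2:33 3:38 4:43 5:63 6:66 7:61 8:71 9:61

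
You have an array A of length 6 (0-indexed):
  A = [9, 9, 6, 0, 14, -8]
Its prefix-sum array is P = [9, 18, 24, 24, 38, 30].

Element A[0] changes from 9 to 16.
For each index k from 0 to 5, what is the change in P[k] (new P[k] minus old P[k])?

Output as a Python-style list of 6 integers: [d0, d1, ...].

Element change: A[0] 9 -> 16, delta = 7
For k < 0: P[k] unchanged, delta_P[k] = 0
For k >= 0: P[k] shifts by exactly 7
Delta array: [7, 7, 7, 7, 7, 7]

Answer: [7, 7, 7, 7, 7, 7]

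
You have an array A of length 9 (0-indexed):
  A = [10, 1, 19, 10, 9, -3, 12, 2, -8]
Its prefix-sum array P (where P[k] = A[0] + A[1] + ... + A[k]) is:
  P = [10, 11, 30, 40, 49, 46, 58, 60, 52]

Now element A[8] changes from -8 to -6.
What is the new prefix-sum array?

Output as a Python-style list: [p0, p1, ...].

Answer: [10, 11, 30, 40, 49, 46, 58, 60, 54]

Derivation:
Change: A[8] -8 -> -6, delta = 2
P[k] for k < 8: unchanged (A[8] not included)
P[k] for k >= 8: shift by delta = 2
  P[0] = 10 + 0 = 10
  P[1] = 11 + 0 = 11
  P[2] = 30 + 0 = 30
  P[3] = 40 + 0 = 40
  P[4] = 49 + 0 = 49
  P[5] = 46 + 0 = 46
  P[6] = 58 + 0 = 58
  P[7] = 60 + 0 = 60
  P[8] = 52 + 2 = 54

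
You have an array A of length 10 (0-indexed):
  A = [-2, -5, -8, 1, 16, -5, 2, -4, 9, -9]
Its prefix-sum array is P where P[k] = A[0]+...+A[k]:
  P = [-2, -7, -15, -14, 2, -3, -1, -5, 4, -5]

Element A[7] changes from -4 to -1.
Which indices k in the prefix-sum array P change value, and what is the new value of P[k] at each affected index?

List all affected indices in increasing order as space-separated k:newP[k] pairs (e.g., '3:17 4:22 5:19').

Answer: 7:-2 8:7 9:-2

Derivation:
P[k] = A[0] + ... + A[k]
P[k] includes A[7] iff k >= 7
Affected indices: 7, 8, ..., 9; delta = 3
  P[7]: -5 + 3 = -2
  P[8]: 4 + 3 = 7
  P[9]: -5 + 3 = -2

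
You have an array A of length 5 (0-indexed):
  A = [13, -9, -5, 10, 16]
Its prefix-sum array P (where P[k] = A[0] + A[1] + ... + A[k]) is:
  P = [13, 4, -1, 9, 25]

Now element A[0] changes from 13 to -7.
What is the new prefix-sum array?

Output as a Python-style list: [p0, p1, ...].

Answer: [-7, -16, -21, -11, 5]

Derivation:
Change: A[0] 13 -> -7, delta = -20
P[k] for k < 0: unchanged (A[0] not included)
P[k] for k >= 0: shift by delta = -20
  P[0] = 13 + -20 = -7
  P[1] = 4 + -20 = -16
  P[2] = -1 + -20 = -21
  P[3] = 9 + -20 = -11
  P[4] = 25 + -20 = 5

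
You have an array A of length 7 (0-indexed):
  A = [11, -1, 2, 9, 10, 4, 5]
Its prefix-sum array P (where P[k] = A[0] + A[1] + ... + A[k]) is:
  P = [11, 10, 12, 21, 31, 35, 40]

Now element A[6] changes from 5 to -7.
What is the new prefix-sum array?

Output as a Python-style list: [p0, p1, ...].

Answer: [11, 10, 12, 21, 31, 35, 28]

Derivation:
Change: A[6] 5 -> -7, delta = -12
P[k] for k < 6: unchanged (A[6] not included)
P[k] for k >= 6: shift by delta = -12
  P[0] = 11 + 0 = 11
  P[1] = 10 + 0 = 10
  P[2] = 12 + 0 = 12
  P[3] = 21 + 0 = 21
  P[4] = 31 + 0 = 31
  P[5] = 35 + 0 = 35
  P[6] = 40 + -12 = 28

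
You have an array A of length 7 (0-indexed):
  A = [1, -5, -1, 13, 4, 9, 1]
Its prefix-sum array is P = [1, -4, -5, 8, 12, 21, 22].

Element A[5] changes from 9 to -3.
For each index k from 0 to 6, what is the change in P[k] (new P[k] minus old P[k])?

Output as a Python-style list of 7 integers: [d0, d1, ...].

Answer: [0, 0, 0, 0, 0, -12, -12]

Derivation:
Element change: A[5] 9 -> -3, delta = -12
For k < 5: P[k] unchanged, delta_P[k] = 0
For k >= 5: P[k] shifts by exactly -12
Delta array: [0, 0, 0, 0, 0, -12, -12]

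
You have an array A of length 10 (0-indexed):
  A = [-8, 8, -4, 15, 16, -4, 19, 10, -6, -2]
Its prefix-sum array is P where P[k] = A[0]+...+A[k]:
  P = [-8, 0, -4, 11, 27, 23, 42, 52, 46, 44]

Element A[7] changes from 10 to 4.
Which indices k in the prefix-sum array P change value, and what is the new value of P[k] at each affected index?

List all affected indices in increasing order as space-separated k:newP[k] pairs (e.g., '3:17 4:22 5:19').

Answer: 7:46 8:40 9:38

Derivation:
P[k] = A[0] + ... + A[k]
P[k] includes A[7] iff k >= 7
Affected indices: 7, 8, ..., 9; delta = -6
  P[7]: 52 + -6 = 46
  P[8]: 46 + -6 = 40
  P[9]: 44 + -6 = 38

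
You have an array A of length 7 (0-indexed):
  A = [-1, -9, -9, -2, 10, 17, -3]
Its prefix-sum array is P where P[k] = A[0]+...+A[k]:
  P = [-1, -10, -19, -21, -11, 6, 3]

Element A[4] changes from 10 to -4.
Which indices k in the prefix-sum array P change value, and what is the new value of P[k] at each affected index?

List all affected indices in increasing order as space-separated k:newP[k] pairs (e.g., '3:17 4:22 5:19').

Answer: 4:-25 5:-8 6:-11

Derivation:
P[k] = A[0] + ... + A[k]
P[k] includes A[4] iff k >= 4
Affected indices: 4, 5, ..., 6; delta = -14
  P[4]: -11 + -14 = -25
  P[5]: 6 + -14 = -8
  P[6]: 3 + -14 = -11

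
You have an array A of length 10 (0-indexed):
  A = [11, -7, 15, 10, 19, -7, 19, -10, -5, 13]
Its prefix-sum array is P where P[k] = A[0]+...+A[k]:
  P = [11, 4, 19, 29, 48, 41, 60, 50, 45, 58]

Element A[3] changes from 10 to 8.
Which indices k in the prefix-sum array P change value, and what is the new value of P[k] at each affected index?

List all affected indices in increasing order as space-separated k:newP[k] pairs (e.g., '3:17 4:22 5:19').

Answer: 3:27 4:46 5:39 6:58 7:48 8:43 9:56

Derivation:
P[k] = A[0] + ... + A[k]
P[k] includes A[3] iff k >= 3
Affected indices: 3, 4, ..., 9; delta = -2
  P[3]: 29 + -2 = 27
  P[4]: 48 + -2 = 46
  P[5]: 41 + -2 = 39
  P[6]: 60 + -2 = 58
  P[7]: 50 + -2 = 48
  P[8]: 45 + -2 = 43
  P[9]: 58 + -2 = 56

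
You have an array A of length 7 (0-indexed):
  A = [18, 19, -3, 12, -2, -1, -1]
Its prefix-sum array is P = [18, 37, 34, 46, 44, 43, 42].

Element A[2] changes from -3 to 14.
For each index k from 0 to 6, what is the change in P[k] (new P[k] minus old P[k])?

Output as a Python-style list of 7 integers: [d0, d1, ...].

Answer: [0, 0, 17, 17, 17, 17, 17]

Derivation:
Element change: A[2] -3 -> 14, delta = 17
For k < 2: P[k] unchanged, delta_P[k] = 0
For k >= 2: P[k] shifts by exactly 17
Delta array: [0, 0, 17, 17, 17, 17, 17]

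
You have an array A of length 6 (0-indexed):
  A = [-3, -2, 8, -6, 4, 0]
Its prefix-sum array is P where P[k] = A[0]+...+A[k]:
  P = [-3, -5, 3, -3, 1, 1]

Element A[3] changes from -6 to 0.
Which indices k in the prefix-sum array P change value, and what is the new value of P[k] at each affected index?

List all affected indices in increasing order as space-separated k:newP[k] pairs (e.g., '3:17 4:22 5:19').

Answer: 3:3 4:7 5:7

Derivation:
P[k] = A[0] + ... + A[k]
P[k] includes A[3] iff k >= 3
Affected indices: 3, 4, ..., 5; delta = 6
  P[3]: -3 + 6 = 3
  P[4]: 1 + 6 = 7
  P[5]: 1 + 6 = 7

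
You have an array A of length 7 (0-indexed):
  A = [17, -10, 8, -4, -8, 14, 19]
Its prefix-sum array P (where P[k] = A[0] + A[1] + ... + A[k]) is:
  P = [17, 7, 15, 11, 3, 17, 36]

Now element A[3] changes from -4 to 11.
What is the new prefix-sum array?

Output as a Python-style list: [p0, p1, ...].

Answer: [17, 7, 15, 26, 18, 32, 51]

Derivation:
Change: A[3] -4 -> 11, delta = 15
P[k] for k < 3: unchanged (A[3] not included)
P[k] for k >= 3: shift by delta = 15
  P[0] = 17 + 0 = 17
  P[1] = 7 + 0 = 7
  P[2] = 15 + 0 = 15
  P[3] = 11 + 15 = 26
  P[4] = 3 + 15 = 18
  P[5] = 17 + 15 = 32
  P[6] = 36 + 15 = 51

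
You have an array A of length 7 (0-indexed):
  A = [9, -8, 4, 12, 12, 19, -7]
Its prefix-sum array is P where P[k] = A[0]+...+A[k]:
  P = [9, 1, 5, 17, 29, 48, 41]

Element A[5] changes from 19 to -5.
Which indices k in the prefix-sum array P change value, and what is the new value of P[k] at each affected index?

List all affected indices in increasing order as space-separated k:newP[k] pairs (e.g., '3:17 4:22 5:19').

P[k] = A[0] + ... + A[k]
P[k] includes A[5] iff k >= 5
Affected indices: 5, 6, ..., 6; delta = -24
  P[5]: 48 + -24 = 24
  P[6]: 41 + -24 = 17

Answer: 5:24 6:17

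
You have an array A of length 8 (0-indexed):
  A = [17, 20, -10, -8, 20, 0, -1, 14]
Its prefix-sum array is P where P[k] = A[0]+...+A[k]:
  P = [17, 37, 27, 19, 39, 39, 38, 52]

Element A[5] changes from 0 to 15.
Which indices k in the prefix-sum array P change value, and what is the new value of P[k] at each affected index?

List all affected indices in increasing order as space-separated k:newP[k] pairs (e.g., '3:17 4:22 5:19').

Answer: 5:54 6:53 7:67

Derivation:
P[k] = A[0] + ... + A[k]
P[k] includes A[5] iff k >= 5
Affected indices: 5, 6, ..., 7; delta = 15
  P[5]: 39 + 15 = 54
  P[6]: 38 + 15 = 53
  P[7]: 52 + 15 = 67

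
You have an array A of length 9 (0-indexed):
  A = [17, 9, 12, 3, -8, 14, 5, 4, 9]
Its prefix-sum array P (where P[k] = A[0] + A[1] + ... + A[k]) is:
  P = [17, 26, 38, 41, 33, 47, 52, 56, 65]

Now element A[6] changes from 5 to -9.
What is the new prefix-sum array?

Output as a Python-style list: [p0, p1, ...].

Change: A[6] 5 -> -9, delta = -14
P[k] for k < 6: unchanged (A[6] not included)
P[k] for k >= 6: shift by delta = -14
  P[0] = 17 + 0 = 17
  P[1] = 26 + 0 = 26
  P[2] = 38 + 0 = 38
  P[3] = 41 + 0 = 41
  P[4] = 33 + 0 = 33
  P[5] = 47 + 0 = 47
  P[6] = 52 + -14 = 38
  P[7] = 56 + -14 = 42
  P[8] = 65 + -14 = 51

Answer: [17, 26, 38, 41, 33, 47, 38, 42, 51]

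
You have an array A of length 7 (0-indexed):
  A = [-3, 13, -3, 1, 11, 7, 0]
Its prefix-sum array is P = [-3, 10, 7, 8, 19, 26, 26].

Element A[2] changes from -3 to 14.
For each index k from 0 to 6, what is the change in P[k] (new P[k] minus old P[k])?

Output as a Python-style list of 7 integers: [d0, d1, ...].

Answer: [0, 0, 17, 17, 17, 17, 17]

Derivation:
Element change: A[2] -3 -> 14, delta = 17
For k < 2: P[k] unchanged, delta_P[k] = 0
For k >= 2: P[k] shifts by exactly 17
Delta array: [0, 0, 17, 17, 17, 17, 17]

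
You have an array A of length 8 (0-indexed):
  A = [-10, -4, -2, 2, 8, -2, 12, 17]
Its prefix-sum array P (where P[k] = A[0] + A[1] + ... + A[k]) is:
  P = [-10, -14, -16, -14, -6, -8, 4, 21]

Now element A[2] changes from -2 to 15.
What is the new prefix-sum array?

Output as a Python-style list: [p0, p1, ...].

Answer: [-10, -14, 1, 3, 11, 9, 21, 38]

Derivation:
Change: A[2] -2 -> 15, delta = 17
P[k] for k < 2: unchanged (A[2] not included)
P[k] for k >= 2: shift by delta = 17
  P[0] = -10 + 0 = -10
  P[1] = -14 + 0 = -14
  P[2] = -16 + 17 = 1
  P[3] = -14 + 17 = 3
  P[4] = -6 + 17 = 11
  P[5] = -8 + 17 = 9
  P[6] = 4 + 17 = 21
  P[7] = 21 + 17 = 38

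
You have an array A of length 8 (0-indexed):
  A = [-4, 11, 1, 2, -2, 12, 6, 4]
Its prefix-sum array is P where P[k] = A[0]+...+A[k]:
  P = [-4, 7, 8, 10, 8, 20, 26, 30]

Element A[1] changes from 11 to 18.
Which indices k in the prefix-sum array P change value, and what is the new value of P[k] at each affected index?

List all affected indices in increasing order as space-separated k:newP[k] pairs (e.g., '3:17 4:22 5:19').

Answer: 1:14 2:15 3:17 4:15 5:27 6:33 7:37

Derivation:
P[k] = A[0] + ... + A[k]
P[k] includes A[1] iff k >= 1
Affected indices: 1, 2, ..., 7; delta = 7
  P[1]: 7 + 7 = 14
  P[2]: 8 + 7 = 15
  P[3]: 10 + 7 = 17
  P[4]: 8 + 7 = 15
  P[5]: 20 + 7 = 27
  P[6]: 26 + 7 = 33
  P[7]: 30 + 7 = 37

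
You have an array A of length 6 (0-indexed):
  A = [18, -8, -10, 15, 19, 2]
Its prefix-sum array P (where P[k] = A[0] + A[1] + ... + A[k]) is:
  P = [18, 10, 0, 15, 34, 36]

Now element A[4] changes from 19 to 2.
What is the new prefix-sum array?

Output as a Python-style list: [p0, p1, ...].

Answer: [18, 10, 0, 15, 17, 19]

Derivation:
Change: A[4] 19 -> 2, delta = -17
P[k] for k < 4: unchanged (A[4] not included)
P[k] for k >= 4: shift by delta = -17
  P[0] = 18 + 0 = 18
  P[1] = 10 + 0 = 10
  P[2] = 0 + 0 = 0
  P[3] = 15 + 0 = 15
  P[4] = 34 + -17 = 17
  P[5] = 36 + -17 = 19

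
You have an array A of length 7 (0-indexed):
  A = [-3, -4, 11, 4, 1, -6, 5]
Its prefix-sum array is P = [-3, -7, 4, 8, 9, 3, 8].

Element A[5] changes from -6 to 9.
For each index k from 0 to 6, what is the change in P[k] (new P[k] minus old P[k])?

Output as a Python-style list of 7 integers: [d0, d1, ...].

Answer: [0, 0, 0, 0, 0, 15, 15]

Derivation:
Element change: A[5] -6 -> 9, delta = 15
For k < 5: P[k] unchanged, delta_P[k] = 0
For k >= 5: P[k] shifts by exactly 15
Delta array: [0, 0, 0, 0, 0, 15, 15]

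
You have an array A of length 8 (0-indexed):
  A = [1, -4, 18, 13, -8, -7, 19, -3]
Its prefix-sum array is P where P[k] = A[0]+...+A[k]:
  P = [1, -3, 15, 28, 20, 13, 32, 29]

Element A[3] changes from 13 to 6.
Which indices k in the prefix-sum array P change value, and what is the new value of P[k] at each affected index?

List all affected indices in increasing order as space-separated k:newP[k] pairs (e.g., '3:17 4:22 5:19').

Answer: 3:21 4:13 5:6 6:25 7:22

Derivation:
P[k] = A[0] + ... + A[k]
P[k] includes A[3] iff k >= 3
Affected indices: 3, 4, ..., 7; delta = -7
  P[3]: 28 + -7 = 21
  P[4]: 20 + -7 = 13
  P[5]: 13 + -7 = 6
  P[6]: 32 + -7 = 25
  P[7]: 29 + -7 = 22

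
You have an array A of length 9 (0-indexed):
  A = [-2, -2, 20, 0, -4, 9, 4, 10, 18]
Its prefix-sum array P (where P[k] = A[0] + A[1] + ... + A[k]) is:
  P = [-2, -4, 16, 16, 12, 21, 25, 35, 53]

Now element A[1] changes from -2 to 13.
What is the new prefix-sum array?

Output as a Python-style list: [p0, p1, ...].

Answer: [-2, 11, 31, 31, 27, 36, 40, 50, 68]

Derivation:
Change: A[1] -2 -> 13, delta = 15
P[k] for k < 1: unchanged (A[1] not included)
P[k] for k >= 1: shift by delta = 15
  P[0] = -2 + 0 = -2
  P[1] = -4 + 15 = 11
  P[2] = 16 + 15 = 31
  P[3] = 16 + 15 = 31
  P[4] = 12 + 15 = 27
  P[5] = 21 + 15 = 36
  P[6] = 25 + 15 = 40
  P[7] = 35 + 15 = 50
  P[8] = 53 + 15 = 68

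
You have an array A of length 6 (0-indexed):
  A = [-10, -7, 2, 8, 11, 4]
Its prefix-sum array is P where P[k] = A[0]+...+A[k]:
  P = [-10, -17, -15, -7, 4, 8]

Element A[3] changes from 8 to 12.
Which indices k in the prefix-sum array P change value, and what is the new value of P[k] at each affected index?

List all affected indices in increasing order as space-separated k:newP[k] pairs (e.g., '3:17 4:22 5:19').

P[k] = A[0] + ... + A[k]
P[k] includes A[3] iff k >= 3
Affected indices: 3, 4, ..., 5; delta = 4
  P[3]: -7 + 4 = -3
  P[4]: 4 + 4 = 8
  P[5]: 8 + 4 = 12

Answer: 3:-3 4:8 5:12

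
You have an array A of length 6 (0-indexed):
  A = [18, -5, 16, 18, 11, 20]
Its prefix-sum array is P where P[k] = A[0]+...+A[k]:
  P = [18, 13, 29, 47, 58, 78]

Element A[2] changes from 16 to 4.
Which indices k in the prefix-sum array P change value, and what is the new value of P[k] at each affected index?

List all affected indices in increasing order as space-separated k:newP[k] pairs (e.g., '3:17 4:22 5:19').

P[k] = A[0] + ... + A[k]
P[k] includes A[2] iff k >= 2
Affected indices: 2, 3, ..., 5; delta = -12
  P[2]: 29 + -12 = 17
  P[3]: 47 + -12 = 35
  P[4]: 58 + -12 = 46
  P[5]: 78 + -12 = 66

Answer: 2:17 3:35 4:46 5:66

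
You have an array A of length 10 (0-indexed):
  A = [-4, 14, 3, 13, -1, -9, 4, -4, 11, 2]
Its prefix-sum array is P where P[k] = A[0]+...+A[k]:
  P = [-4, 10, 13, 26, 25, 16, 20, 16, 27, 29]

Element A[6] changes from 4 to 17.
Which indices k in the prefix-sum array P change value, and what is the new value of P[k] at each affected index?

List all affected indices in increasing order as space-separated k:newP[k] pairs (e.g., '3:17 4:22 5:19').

P[k] = A[0] + ... + A[k]
P[k] includes A[6] iff k >= 6
Affected indices: 6, 7, ..., 9; delta = 13
  P[6]: 20 + 13 = 33
  P[7]: 16 + 13 = 29
  P[8]: 27 + 13 = 40
  P[9]: 29 + 13 = 42

Answer: 6:33 7:29 8:40 9:42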